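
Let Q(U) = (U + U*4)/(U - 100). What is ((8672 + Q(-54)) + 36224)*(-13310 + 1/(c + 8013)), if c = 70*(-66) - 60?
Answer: -153365859656083/256641 ≈ -5.9759e+8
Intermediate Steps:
Q(U) = 5*U/(-100 + U) (Q(U) = (U + 4*U)/(-100 + U) = (5*U)/(-100 + U) = 5*U/(-100 + U))
c = -4680 (c = -4620 - 60 = -4680)
((8672 + Q(-54)) + 36224)*(-13310 + 1/(c + 8013)) = ((8672 + 5*(-54)/(-100 - 54)) + 36224)*(-13310 + 1/(-4680 + 8013)) = ((8672 + 5*(-54)/(-154)) + 36224)*(-13310 + 1/3333) = ((8672 + 5*(-54)*(-1/154)) + 36224)*(-13310 + 1/3333) = ((8672 + 135/77) + 36224)*(-44362229/3333) = (667879/77 + 36224)*(-44362229/3333) = (3457127/77)*(-44362229/3333) = -153365859656083/256641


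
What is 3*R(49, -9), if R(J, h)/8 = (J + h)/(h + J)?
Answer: 24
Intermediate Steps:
R(J, h) = 8 (R(J, h) = 8*((J + h)/(h + J)) = 8*((J + h)/(J + h)) = 8*1 = 8)
3*R(49, -9) = 3*8 = 24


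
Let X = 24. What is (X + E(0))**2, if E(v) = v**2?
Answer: 576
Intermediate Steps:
(X + E(0))**2 = (24 + 0**2)**2 = (24 + 0)**2 = 24**2 = 576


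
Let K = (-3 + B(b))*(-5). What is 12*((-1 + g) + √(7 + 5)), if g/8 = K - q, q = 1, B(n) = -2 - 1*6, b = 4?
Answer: 5172 + 24*√3 ≈ 5213.6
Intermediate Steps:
B(n) = -8 (B(n) = -2 - 6 = -8)
K = 55 (K = (-3 - 8)*(-5) = -11*(-5) = 55)
g = 432 (g = 8*(55 - 1*1) = 8*(55 - 1) = 8*54 = 432)
12*((-1 + g) + √(7 + 5)) = 12*((-1 + 432) + √(7 + 5)) = 12*(431 + √12) = 12*(431 + 2*√3) = 5172 + 24*√3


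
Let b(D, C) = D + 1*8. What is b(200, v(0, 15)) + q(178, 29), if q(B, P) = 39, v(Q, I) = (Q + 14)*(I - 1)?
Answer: 247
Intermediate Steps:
v(Q, I) = (-1 + I)*(14 + Q) (v(Q, I) = (14 + Q)*(-1 + I) = (-1 + I)*(14 + Q))
b(D, C) = 8 + D (b(D, C) = D + 8 = 8 + D)
b(200, v(0, 15)) + q(178, 29) = (8 + 200) + 39 = 208 + 39 = 247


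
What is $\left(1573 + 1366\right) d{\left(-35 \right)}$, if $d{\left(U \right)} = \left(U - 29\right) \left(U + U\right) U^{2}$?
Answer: $16129232000$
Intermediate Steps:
$d{\left(U \right)} = 2 U^{3} \left(-29 + U\right)$ ($d{\left(U \right)} = \left(-29 + U\right) 2 U U^{2} = 2 U \left(-29 + U\right) U^{2} = 2 U^{3} \left(-29 + U\right)$)
$\left(1573 + 1366\right) d{\left(-35 \right)} = \left(1573 + 1366\right) 2 \left(-35\right)^{3} \left(-29 - 35\right) = 2939 \cdot 2 \left(-42875\right) \left(-64\right) = 2939 \cdot 5488000 = 16129232000$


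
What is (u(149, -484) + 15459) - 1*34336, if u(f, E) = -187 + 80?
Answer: -18984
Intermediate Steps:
u(f, E) = -107
(u(149, -484) + 15459) - 1*34336 = (-107 + 15459) - 1*34336 = 15352 - 34336 = -18984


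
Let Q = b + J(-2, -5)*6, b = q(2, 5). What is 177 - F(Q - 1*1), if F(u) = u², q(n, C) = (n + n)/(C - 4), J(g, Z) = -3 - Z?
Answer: -48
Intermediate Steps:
q(n, C) = 2*n/(-4 + C) (q(n, C) = (2*n)/(-4 + C) = 2*n/(-4 + C))
b = 4 (b = 2*2/(-4 + 5) = 2*2/1 = 2*2*1 = 4)
Q = 16 (Q = 4 + (-3 - 1*(-5))*6 = 4 + (-3 + 5)*6 = 4 + 2*6 = 4 + 12 = 16)
177 - F(Q - 1*1) = 177 - (16 - 1*1)² = 177 - (16 - 1)² = 177 - 1*15² = 177 - 1*225 = 177 - 225 = -48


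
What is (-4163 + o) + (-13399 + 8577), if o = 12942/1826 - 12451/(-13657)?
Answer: -111932794175/12468841 ≈ -8977.0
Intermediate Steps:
o = 99742210/12468841 (o = 12942*(1/1826) - 12451*(-1/13657) = 6471/913 + 12451/13657 = 99742210/12468841 ≈ 7.9993)
(-4163 + o) + (-13399 + 8577) = (-4163 + 99742210/12468841) + (-13399 + 8577) = -51808042873/12468841 - 4822 = -111932794175/12468841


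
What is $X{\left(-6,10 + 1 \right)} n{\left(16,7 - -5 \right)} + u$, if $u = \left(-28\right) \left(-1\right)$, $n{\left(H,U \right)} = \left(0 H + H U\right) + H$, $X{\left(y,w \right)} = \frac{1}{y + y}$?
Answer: $\frac{32}{3} \approx 10.667$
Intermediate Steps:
$X{\left(y,w \right)} = \frac{1}{2 y}$
$n{\left(H,U \right)} = H + H U$ ($n{\left(H,U \right)} = \left(0 + H U\right) + H = H U + H = H + H U$)
$u = 28$
$X{\left(-6,10 + 1 \right)} n{\left(16,7 - -5 \right)} + u = \frac{1}{2 \left(-6\right)} 16 \left(1 + \left(7 - -5\right)\right) + 28 = \frac{1}{2} \left(- \frac{1}{6}\right) 16 \left(1 + \left(7 + 5\right)\right) + 28 = - \frac{16 \left(1 + 12\right)}{12} + 28 = - \frac{16 \cdot 13}{12} + 28 = \left(- \frac{1}{12}\right) 208 + 28 = - \frac{52}{3} + 28 = \frac{32}{3}$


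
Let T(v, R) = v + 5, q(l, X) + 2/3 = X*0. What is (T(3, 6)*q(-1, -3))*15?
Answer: -80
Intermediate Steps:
q(l, X) = -2/3 (q(l, X) = -2/3 + X*0 = -2/3 + 0 = -2/3)
T(v, R) = 5 + v
(T(3, 6)*q(-1, -3))*15 = ((5 + 3)*(-2/3))*15 = (8*(-2/3))*15 = -16/3*15 = -80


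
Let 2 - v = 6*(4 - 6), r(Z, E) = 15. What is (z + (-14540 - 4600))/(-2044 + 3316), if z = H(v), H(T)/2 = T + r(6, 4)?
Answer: -9541/636 ≈ -15.002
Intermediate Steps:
v = 14 (v = 2 - 6*(4 - 6) = 2 - 6*(-2) = 2 - 1*(-12) = 2 + 12 = 14)
H(T) = 30 + 2*T (H(T) = 2*(T + 15) = 2*(15 + T) = 30 + 2*T)
z = 58 (z = 30 + 2*14 = 30 + 28 = 58)
(z + (-14540 - 4600))/(-2044 + 3316) = (58 + (-14540 - 4600))/(-2044 + 3316) = (58 - 19140)/1272 = -19082*1/1272 = -9541/636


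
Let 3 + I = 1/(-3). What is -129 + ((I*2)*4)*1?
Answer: -467/3 ≈ -155.67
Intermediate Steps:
I = -10/3 (I = -3 + 1/(-3) = -3 - ⅓ = -10/3 ≈ -3.3333)
-129 + ((I*2)*4)*1 = -129 + (-10/3*2*4)*1 = -129 - 20/3*4*1 = -129 - 80/3*1 = -129 - 80/3 = -467/3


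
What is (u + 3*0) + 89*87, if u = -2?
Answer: 7741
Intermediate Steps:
(u + 3*0) + 89*87 = (-2 + 3*0) + 89*87 = (-2 + 0) + 7743 = -2 + 7743 = 7741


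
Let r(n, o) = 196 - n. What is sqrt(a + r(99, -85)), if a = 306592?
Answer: sqrt(306689) ≈ 553.79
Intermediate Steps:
sqrt(a + r(99, -85)) = sqrt(306592 + (196 - 1*99)) = sqrt(306592 + (196 - 99)) = sqrt(306592 + 97) = sqrt(306689)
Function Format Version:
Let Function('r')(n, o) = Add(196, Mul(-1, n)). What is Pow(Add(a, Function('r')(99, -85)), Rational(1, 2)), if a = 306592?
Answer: Pow(306689, Rational(1, 2)) ≈ 553.79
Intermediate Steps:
Pow(Add(a, Function('r')(99, -85)), Rational(1, 2)) = Pow(Add(306592, Add(196, Mul(-1, 99))), Rational(1, 2)) = Pow(Add(306592, Add(196, -99)), Rational(1, 2)) = Pow(Add(306592, 97), Rational(1, 2)) = Pow(306689, Rational(1, 2))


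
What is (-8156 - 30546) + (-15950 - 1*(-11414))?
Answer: -43238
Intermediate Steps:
(-8156 - 30546) + (-15950 - 1*(-11414)) = -38702 + (-15950 + 11414) = -38702 - 4536 = -43238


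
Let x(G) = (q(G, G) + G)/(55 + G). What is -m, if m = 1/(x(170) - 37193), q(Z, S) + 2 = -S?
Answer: 225/8368427 ≈ 2.6887e-5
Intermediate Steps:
q(Z, S) = -2 - S
x(G) = -2/(55 + G) (x(G) = ((-2 - G) + G)/(55 + G) = -2/(55 + G))
m = -225/8368427 (m = 1/(-2/(55 + 170) - 37193) = 1/(-2/225 - 37193) = 1/(-8368427/225) = -225/8368427 ≈ -2.6887e-5)
-m = -1*(-225/8368427) = 225/8368427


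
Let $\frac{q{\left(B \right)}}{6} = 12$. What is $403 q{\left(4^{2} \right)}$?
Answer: $29016$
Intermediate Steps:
$q{\left(B \right)} = 72$ ($q{\left(B \right)} = 6 \cdot 12 = 72$)
$403 q{\left(4^{2} \right)} = 403 \cdot 72 = 29016$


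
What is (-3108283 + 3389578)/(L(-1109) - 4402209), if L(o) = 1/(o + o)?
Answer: -32837490/513899977 ≈ -0.063899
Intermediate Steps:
L(o) = 1/(2*o)
(-3108283 + 3389578)/(L(-1109) - 4402209) = (-3108283 + 3389578)/((½)/(-1109) - 4402209) = 281295/((½)*(-1/1109) - 4402209) = 281295/(-1/2218 - 4402209) = 281295/(-9764099563/2218) = 281295*(-2218/9764099563) = -32837490/513899977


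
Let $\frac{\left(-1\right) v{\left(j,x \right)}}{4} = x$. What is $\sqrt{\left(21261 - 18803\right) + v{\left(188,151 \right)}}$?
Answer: $3 \sqrt{206} \approx 43.058$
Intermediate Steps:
$v{\left(j,x \right)} = - 4 x$
$\sqrt{\left(21261 - 18803\right) + v{\left(188,151 \right)}} = \sqrt{\left(21261 - 18803\right) - 604} = \sqrt{2458 - 604} = \sqrt{1854} = 3 \sqrt{206}$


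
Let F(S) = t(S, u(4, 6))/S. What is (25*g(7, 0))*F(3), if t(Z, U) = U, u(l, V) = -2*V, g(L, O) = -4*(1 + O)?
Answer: 400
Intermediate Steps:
g(L, O) = -4 - 4*O
F(S) = -12/S (F(S) = (-2*6)/S = -12/S)
(25*g(7, 0))*F(3) = (25*(-4 - 4*0))*(-12/3) = (25*(-4 + 0))*(-12*⅓) = (25*(-4))*(-4) = -100*(-4) = 400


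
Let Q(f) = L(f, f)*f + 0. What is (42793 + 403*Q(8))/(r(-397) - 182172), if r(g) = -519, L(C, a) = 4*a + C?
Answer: -57251/60897 ≈ -0.94013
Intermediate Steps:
L(C, a) = C + 4*a
Q(f) = 5*f² (Q(f) = (f + 4*f)*f + 0 = (5*f)*f + 0 = 5*f² + 0 = 5*f²)
(42793 + 403*Q(8))/(r(-397) - 182172) = (42793 + 403*(5*8²))/(-519 - 182172) = (42793 + 403*(5*64))/(-182691) = (42793 + 403*320)*(-1/182691) = (42793 + 128960)*(-1/182691) = 171753*(-1/182691) = -57251/60897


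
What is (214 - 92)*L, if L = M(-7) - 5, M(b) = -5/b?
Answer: -3660/7 ≈ -522.86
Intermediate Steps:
L = -30/7 (L = -5/(-7) - 5 = -5*(-⅐) - 5 = 5/7 - 5 = -30/7 ≈ -4.2857)
(214 - 92)*L = (214 - 92)*(-30/7) = 122*(-30/7) = -3660/7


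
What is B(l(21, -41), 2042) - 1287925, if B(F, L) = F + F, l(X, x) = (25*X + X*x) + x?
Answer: -1288679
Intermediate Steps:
l(X, x) = x + 25*X + X*x
B(F, L) = 2*F
B(l(21, -41), 2042) - 1287925 = 2*(-41 + 25*21 + 21*(-41)) - 1287925 = 2*(-41 + 525 - 861) - 1287925 = 2*(-377) - 1287925 = -754 - 1287925 = -1288679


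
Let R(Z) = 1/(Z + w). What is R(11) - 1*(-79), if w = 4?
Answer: 1186/15 ≈ 79.067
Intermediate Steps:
R(Z) = 1/(4 + Z) (R(Z) = 1/(Z + 4) = 1/(4 + Z))
R(11) - 1*(-79) = 1/(4 + 11) - 1*(-79) = 1/15 + 79 = 1186/15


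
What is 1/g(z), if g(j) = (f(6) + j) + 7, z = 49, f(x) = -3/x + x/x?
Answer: 2/113 ≈ 0.017699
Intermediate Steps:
f(x) = 1 - 3/x (f(x) = -3/x + 1 = 1 - 3/x)
g(j) = 15/2 + j (g(j) = ((-3 + 6)/6 + j) + 7 = ((1/6)*3 + j) + 7 = (1/2 + j) + 7 = 15/2 + j)
1/g(z) = 1/(15/2 + 49) = 1/(113/2) = 2/113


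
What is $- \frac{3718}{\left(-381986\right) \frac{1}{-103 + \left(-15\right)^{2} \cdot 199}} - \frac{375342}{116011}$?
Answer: $\frac{869315870102}{2014298993} \approx 431.57$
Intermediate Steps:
$- \frac{3718}{\left(-381986\right) \frac{1}{-103 + \left(-15\right)^{2} \cdot 199}} - \frac{375342}{116011} = - \frac{3718}{\left(-381986\right) \frac{1}{-103 + 225 \cdot 199}} - \frac{375342}{116011} = - \frac{3718}{\left(-381986\right) \frac{1}{-103 + 44775}} - \frac{375342}{116011} = - \frac{3718}{\left(-381986\right) \frac{1}{44672}} - \frac{375342}{116011} = - \frac{3718}{- \frac{190993}{22336}} - \frac{375342}{116011} = \left(-3718\right) \left(- \frac{22336}{190993}\right) - \frac{375342}{116011} = \frac{7549568}{17363} - \frac{375342}{116011} = \frac{869315870102}{2014298993}$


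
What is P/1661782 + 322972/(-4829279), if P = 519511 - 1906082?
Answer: -556372866801/617323762706 ≈ -0.90127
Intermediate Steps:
P = -1386571
P/1661782 + 322972/(-4829279) = -1386571/1661782 + 322972/(-4829279) = -1386571*1/1661782 + 322972*(-1/4829279) = -1386571/1661782 - 24844/371483 = -556372866801/617323762706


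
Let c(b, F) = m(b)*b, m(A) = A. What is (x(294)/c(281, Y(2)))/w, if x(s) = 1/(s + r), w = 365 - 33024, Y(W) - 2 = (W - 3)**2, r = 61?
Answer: -1/915469491145 ≈ -1.0923e-12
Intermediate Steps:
Y(W) = 2 + (-3 + W)**2 (Y(W) = 2 + (W - 3)**2 = 2 + (-3 + W)**2)
w = -32659
c(b, F) = b**2 (c(b, F) = b*b = b**2)
x(s) = 1/(61 + s) (x(s) = 1/(s + 61) = 1/(61 + s))
(x(294)/c(281, Y(2)))/w = (1/((61 + 294)*(281**2)))/(-32659) = (1/(355*78961))*(-1/32659) = ((1/355)*(1/78961))*(-1/32659) = (1/28031155)*(-1/32659) = -1/915469491145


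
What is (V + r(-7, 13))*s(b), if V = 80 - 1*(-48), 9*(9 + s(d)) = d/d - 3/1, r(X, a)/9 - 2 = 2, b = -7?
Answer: -13612/9 ≈ -1512.4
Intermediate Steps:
r(X, a) = 36 (r(X, a) = 18 + 9*2 = 18 + 18 = 36)
s(d) = -83/9 (s(d) = -9 + (d/d - 3/1)/9 = -9 + (1 - 3*1)/9 = -9 + (1 - 3)/9 = -9 + (1/9)*(-2) = -9 - 2/9 = -83/9)
V = 128 (V = 80 + 48 = 128)
(V + r(-7, 13))*s(b) = (128 + 36)*(-83/9) = 164*(-83/9) = -13612/9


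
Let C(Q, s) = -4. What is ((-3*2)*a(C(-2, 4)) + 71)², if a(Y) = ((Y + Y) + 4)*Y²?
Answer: 207025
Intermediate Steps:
a(Y) = Y²*(4 + 2*Y) (a(Y) = (2*Y + 4)*Y² = (4 + 2*Y)*Y² = Y²*(4 + 2*Y))
((-3*2)*a(C(-2, 4)) + 71)² = ((-3*2)*(2*(-4)²*(2 - 4)) + 71)² = (-12*16*(-2) + 71)² = (-6*(-64) + 71)² = (384 + 71)² = 455² = 207025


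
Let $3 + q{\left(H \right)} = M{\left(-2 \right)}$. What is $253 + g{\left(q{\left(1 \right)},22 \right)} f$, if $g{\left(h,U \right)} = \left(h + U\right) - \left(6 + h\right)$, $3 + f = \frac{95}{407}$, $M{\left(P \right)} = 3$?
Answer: $\frac{84955}{407} \approx 208.73$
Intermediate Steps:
$q{\left(H \right)} = 0$ ($q{\left(H \right)} = -3 + 3 = 0$)
$f = - \frac{1126}{407}$ ($f = -3 + \frac{95}{407} = - \frac{1126}{407} \approx -2.7666$)
$g{\left(h,U \right)} = -6 + U$ ($g{\left(h,U \right)} = \left(U + h\right) - \left(6 + h\right) = -6 + U$)
$253 + g{\left(q{\left(1 \right)},22 \right)} f = 253 + \left(-6 + 22\right) \left(- \frac{1126}{407}\right) = 253 + 16 \left(- \frac{1126}{407}\right) = 253 - \frac{18016}{407} = \frac{84955}{407}$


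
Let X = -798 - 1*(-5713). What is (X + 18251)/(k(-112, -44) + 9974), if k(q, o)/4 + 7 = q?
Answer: 3861/1583 ≈ 2.4390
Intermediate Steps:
k(q, o) = -28 + 4*q
X = 4915 (X = -798 + 5713 = 4915)
(X + 18251)/(k(-112, -44) + 9974) = (4915 + 18251)/((-28 + 4*(-112)) + 9974) = 23166/((-28 - 448) + 9974) = 23166/(-476 + 9974) = 23166/9498 = 23166*(1/9498) = 3861/1583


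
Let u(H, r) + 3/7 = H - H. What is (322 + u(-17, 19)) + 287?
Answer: 4260/7 ≈ 608.57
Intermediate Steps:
u(H, r) = -3/7 (u(H, r) = -3/7 + (H - H) = -3/7 + 0 = -3/7)
(322 + u(-17, 19)) + 287 = (322 - 3/7) + 287 = 2251/7 + 287 = 4260/7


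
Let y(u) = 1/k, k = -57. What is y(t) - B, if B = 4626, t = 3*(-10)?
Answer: -263683/57 ≈ -4626.0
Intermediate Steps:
t = -30
y(u) = -1/57 (y(u) = 1/(-57) = -1/57)
y(t) - B = -1/57 - 1*4626 = -1/57 - 4626 = -263683/57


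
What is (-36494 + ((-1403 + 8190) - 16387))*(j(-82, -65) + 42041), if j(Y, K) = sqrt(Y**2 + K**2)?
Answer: -1937837854 - 46094*sqrt(10949) ≈ -1.9427e+9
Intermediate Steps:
j(Y, K) = sqrt(K**2 + Y**2)
(-36494 + ((-1403 + 8190) - 16387))*(j(-82, -65) + 42041) = (-36494 + ((-1403 + 8190) - 16387))*(sqrt((-65)**2 + (-82)**2) + 42041) = (-36494 + (6787 - 16387))*(sqrt(4225 + 6724) + 42041) = (-36494 - 9600)*(sqrt(10949) + 42041) = -46094*(42041 + sqrt(10949)) = -1937837854 - 46094*sqrt(10949)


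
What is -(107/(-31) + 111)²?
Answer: -11115556/961 ≈ -11567.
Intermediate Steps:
-(107/(-31) + 111)² = -(107*(-1/31) + 111)² = -(-107/31 + 111)² = -(3334/31)² = -1*11115556/961 = -11115556/961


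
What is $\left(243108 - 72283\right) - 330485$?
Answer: $-159660$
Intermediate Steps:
$\left(243108 - 72283\right) - 330485 = 170825 - 330485 = -159660$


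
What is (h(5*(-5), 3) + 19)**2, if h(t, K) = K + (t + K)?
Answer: 0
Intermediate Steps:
h(t, K) = t + 2*K (h(t, K) = K + (K + t) = t + 2*K)
(h(5*(-5), 3) + 19)**2 = ((5*(-5) + 2*3) + 19)**2 = ((-25 + 6) + 19)**2 = (-19 + 19)**2 = 0**2 = 0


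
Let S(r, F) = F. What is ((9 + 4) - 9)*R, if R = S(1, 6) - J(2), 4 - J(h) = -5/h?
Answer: -2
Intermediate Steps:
J(h) = 4 + 5/h (J(h) = 4 - (-5)/h = 4 + 5/h)
R = -½ (R = 6 - (4 + 5/2) = 6 - 1*13/2 = 6 - 13/2 = -½ ≈ -0.50000)
((9 + 4) - 9)*R = ((9 + 4) - 9)*(-½) = (13 - 9)*(-½) = 4*(-½) = -2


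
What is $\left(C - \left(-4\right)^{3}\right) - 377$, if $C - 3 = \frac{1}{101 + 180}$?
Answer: $- \frac{87109}{281} \approx -310.0$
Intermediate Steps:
$C = \frac{844}{281}$ ($C = 3 + \frac{1}{101 + 180} = 3 + \frac{1}{281} = \frac{844}{281} \approx 3.0036$)
$\left(C - \left(-4\right)^{3}\right) - 377 = \left(\frac{844}{281} - \left(-4\right)^{3}\right) - 377 = \left(\frac{844}{281} - -64\right) - 377 = \left(\frac{844}{281} + 64\right) - 377 = \frac{18828}{281} - 377 = - \frac{87109}{281}$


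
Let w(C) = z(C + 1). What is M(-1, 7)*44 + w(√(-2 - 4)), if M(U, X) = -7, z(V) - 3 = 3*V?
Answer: -302 + 3*I*√6 ≈ -302.0 + 7.3485*I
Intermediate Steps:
z(V) = 3 + 3*V
w(C) = 6 + 3*C (w(C) = 3 + 3*(C + 1) = 3 + 3*(1 + C) = 3 + (3 + 3*C) = 6 + 3*C)
M(-1, 7)*44 + w(√(-2 - 4)) = -7*44 + (6 + 3*√(-2 - 4)) = -308 + (6 + 3*√(-6)) = -308 + (6 + 3*(I*√6)) = -308 + (6 + 3*I*√6) = -302 + 3*I*√6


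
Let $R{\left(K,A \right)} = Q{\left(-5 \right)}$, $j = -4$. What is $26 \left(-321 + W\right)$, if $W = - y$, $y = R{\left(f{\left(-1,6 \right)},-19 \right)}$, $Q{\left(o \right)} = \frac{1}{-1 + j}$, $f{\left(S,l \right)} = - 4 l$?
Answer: $- \frac{41704}{5} \approx -8340.8$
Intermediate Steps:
$Q{\left(o \right)} = - \frac{1}{5}$ ($Q{\left(o \right)} = \frac{1}{-1 - 4} = \frac{1}{-5} = - \frac{1}{5}$)
$R{\left(K,A \right)} = - \frac{1}{5}$
$y = - \frac{1}{5} \approx -0.2$
$W = \frac{1}{5}$ ($W = \left(-1\right) \left(- \frac{1}{5}\right) = \frac{1}{5} \approx 0.2$)
$26 \left(-321 + W\right) = 26 \left(-321 + \frac{1}{5}\right) = 26 \left(- \frac{1604}{5}\right) = - \frac{41704}{5}$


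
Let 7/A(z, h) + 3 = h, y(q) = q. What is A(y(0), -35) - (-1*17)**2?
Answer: -10989/38 ≈ -289.18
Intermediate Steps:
A(z, h) = 7/(-3 + h)
A(y(0), -35) - (-1*17)**2 = 7/(-3 - 35) - (-1*17)**2 = 7/(-38) - 1*(-17)**2 = 7*(-1/38) - 1*289 = -7/38 - 289 = -10989/38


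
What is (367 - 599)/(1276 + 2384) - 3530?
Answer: -3230008/915 ≈ -3530.1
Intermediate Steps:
(367 - 599)/(1276 + 2384) - 3530 = -232/3660 - 3530 = -232*1/3660 - 3530 = -58/915 - 3530 = -3230008/915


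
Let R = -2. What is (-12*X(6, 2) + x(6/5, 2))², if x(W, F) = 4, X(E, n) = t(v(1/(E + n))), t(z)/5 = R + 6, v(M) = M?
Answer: 55696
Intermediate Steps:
t(z) = 20 (t(z) = 5*(-2 + 6) = 5*4 = 20)
X(E, n) = 20
(-12*X(6, 2) + x(6/5, 2))² = (-12*20 + 4)² = (-240 + 4)² = (-236)² = 55696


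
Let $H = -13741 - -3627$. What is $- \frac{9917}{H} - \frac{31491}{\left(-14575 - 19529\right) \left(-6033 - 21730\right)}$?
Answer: $\frac{1564898030635}{1596038677688} \approx 0.98049$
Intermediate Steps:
$H = -10114$ ($H = -13741 + 3627 = -10114$)
$- \frac{9917}{H} - \frac{31491}{\left(-14575 - 19529\right) \left(-6033 - 21730\right)} = - \frac{9917}{-10114} - \frac{31491}{\left(-14575 - 19529\right) \left(-6033 - 21730\right)} = \left(-9917\right) \left(- \frac{1}{10114}\right) - \frac{31491}{\left(-34104\right) \left(-27763\right)} = \frac{9917}{10114} - \frac{31491}{946829352} = \frac{9917}{10114} - \frac{10497}{315609784} = \frac{1564898030635}{1596038677688}$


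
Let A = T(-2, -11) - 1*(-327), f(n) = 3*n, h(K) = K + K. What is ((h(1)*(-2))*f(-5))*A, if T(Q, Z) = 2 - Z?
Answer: 20400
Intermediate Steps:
h(K) = 2*K
A = 340 (A = (2 - 1*(-11)) - 1*(-327) = (2 + 11) + 327 = 13 + 327 = 340)
((h(1)*(-2))*f(-5))*A = (((2*1)*(-2))*(3*(-5)))*340 = ((2*(-2))*(-15))*340 = -4*(-15)*340 = 60*340 = 20400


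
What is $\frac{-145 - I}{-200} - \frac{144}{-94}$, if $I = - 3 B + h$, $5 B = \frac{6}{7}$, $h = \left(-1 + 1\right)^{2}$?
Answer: $\frac{741679}{329000} \approx 2.2543$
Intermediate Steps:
$h = 0$ ($h = 0^{2} = 0$)
$B = \frac{6}{35}$ ($B = \frac{6 \cdot \frac{1}{7}}{5} = \frac{1}{5} \cdot \frac{6}{7} = \frac{6}{35} \approx 0.17143$)
$I = - \frac{18}{35}$ ($I = \left(-3\right) \frac{6}{35} + 0 = - \frac{18}{35} + 0 = - \frac{18}{35} \approx -0.51429$)
$\frac{-145 - I}{-200} - \frac{144}{-94} = \frac{-145 - - \frac{18}{35}}{-200} - \frac{144}{-94} = \left(-145 + \frac{18}{35}\right) \left(- \frac{1}{200}\right) - - \frac{72}{47} = \left(- \frac{5057}{35}\right) \left(- \frac{1}{200}\right) + \frac{72}{47} = \frac{5057}{7000} + \frac{72}{47} = \frac{741679}{329000}$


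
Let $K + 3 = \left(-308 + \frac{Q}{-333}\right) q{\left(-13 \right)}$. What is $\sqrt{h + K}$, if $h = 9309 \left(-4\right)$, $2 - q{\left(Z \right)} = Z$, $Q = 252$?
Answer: $\frac{i \sqrt{57320511}}{37} \approx 204.62 i$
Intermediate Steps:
$q{\left(Z \right)} = 2 - Z$
$h = -37236$
$K = - \frac{171471}{37}$ ($K = -3 + \left(-308 + \frac{252}{-333}\right) \left(2 - -13\right) = -3 + \left(-308 + 252 \left(- \frac{1}{333}\right)\right) \left(2 + 13\right) = -3 + \left(-308 - \frac{28}{37}\right) 15 = -3 - \frac{171360}{37} = - \frac{171471}{37} \approx -4634.4$)
$\sqrt{h + K} = \sqrt{-37236 - \frac{171471}{37}} = \sqrt{- \frac{1549203}{37}} = \frac{i \sqrt{57320511}}{37}$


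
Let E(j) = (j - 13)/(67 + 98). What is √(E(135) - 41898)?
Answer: 2*I*√285163230/165 ≈ 204.69*I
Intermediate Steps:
E(j) = -13/165 + j/165 (E(j) = (-13 + j)/165 = (-13 + j)*(1/165) = -13/165 + j/165)
√(E(135) - 41898) = √((-13/165 + (1/165)*135) - 41898) = √((-13/165 + 9/11) - 41898) = √(122/165 - 41898) = √(-6913048/165) = 2*I*√285163230/165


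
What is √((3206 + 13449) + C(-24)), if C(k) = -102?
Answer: √16553 ≈ 128.66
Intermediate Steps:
√((3206 + 13449) + C(-24)) = √((3206 + 13449) - 102) = √(16655 - 102) = √16553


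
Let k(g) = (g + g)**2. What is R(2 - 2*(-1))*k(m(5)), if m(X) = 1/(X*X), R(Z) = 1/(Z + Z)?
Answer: 1/1250 ≈ 0.00080000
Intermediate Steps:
R(Z) = 1/(2*Z)
m(X) = X**(-2)
k(g) = 4*g**2 (k(g) = (2*g)**2 = 4*g**2)
R(2 - 2*(-1))*k(m(5)) = (1/(2*(2 - 2*(-1))))*(4*(5**(-2))**2) = (1/(2*(2 + 2)))*(4*(1/25)**2) = ((1/2)/4)*(4*(1/625)) = ((1/2)*(1/4))*(4/625) = (1/8)*(4/625) = 1/1250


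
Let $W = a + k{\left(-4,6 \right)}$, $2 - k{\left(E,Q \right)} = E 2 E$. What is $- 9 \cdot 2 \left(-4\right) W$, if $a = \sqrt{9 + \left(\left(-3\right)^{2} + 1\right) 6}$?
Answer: $-2160 + 72 \sqrt{69} \approx -1561.9$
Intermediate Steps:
$k{\left(E,Q \right)} = 2 - 2 E^{2}$ ($k{\left(E,Q \right)} = 2 - E 2 E = 2 - 2 E E = 2 - 2 E^{2}$)
$a = \sqrt{69}$ ($a = \sqrt{9 + \left(9 + 1\right) 6} = \sqrt{9 + 10 \cdot 6} = \sqrt{9 + 60} = \sqrt{69} \approx 8.3066$)
$W = -30 + \sqrt{69}$ ($W = \sqrt{69} + \left(2 - 2 \left(-4\right)^{2}\right) = \sqrt{69} + \left(2 - 32\right) = \sqrt{69} - 30 = -30 + \sqrt{69} \approx -21.693$)
$- 9 \cdot 2 \left(-4\right) W = - 9 \cdot 2 \left(-4\right) \left(-30 + \sqrt{69}\right) = \left(-9\right) \left(-8\right) \left(-30 + \sqrt{69}\right) = 72 \left(-30 + \sqrt{69}\right) = -2160 + 72 \sqrt{69}$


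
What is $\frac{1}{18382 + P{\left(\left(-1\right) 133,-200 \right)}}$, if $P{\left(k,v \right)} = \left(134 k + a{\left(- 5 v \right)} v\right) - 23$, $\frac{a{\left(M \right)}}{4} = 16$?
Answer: $- \frac{1}{12263} \approx -8.1546 \cdot 10^{-5}$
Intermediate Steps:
$a{\left(M \right)} = 64$ ($a{\left(M \right)} = 4 \cdot 16 = 64$)
$P{\left(k,v \right)} = -23 + 64 v + 134 k$ ($P{\left(k,v \right)} = \left(134 k + 64 v\right) - 23 = \left(64 v + 134 k\right) - 23 = -23 + 64 v + 134 k$)
$\frac{1}{18382 + P{\left(\left(-1\right) 133,-200 \right)}} = \frac{1}{18382 + \left(-23 + 64 \left(-200\right) + 134 \left(\left(-1\right) 133\right)\right)} = \frac{1}{18382 - 30645} = \frac{1}{-12263} = - \frac{1}{12263}$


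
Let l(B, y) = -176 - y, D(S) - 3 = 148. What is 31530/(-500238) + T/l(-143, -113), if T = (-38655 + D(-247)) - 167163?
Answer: 816511606/250119 ≈ 3264.5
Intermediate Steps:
D(S) = 151 (D(S) = 3 + 148 = 151)
T = -205667 (T = (-38655 + 151) - 167163 = -38504 - 167163 = -205667)
31530/(-500238) + T/l(-143, -113) = 31530/(-500238) - 205667/(-176 - 1*(-113)) = 31530*(-1/500238) - 205667/(-176 + 113) = -5255/83373 - 205667/(-63) = -5255/83373 - 205667*(-1/63) = -5255/83373 + 29381/9 = 816511606/250119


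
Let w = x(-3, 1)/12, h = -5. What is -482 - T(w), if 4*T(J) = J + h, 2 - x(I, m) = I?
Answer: -23081/48 ≈ -480.85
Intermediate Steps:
x(I, m) = 2 - I
w = 5/12 (w = (2 - 1*(-3))/12 = (2 + 3)*(1/12) = 5*(1/12) = 5/12 ≈ 0.41667)
T(J) = -5/4 + J/4 (T(J) = (J - 5)/4 = (-5 + J)/4 = -5/4 + J/4)
-482 - T(w) = -482 - (-5/4 + (1/4)*(5/12)) = -482 - (-5/4 + 5/48) = -482 - 1*(-55/48) = -482 + 55/48 = -23081/48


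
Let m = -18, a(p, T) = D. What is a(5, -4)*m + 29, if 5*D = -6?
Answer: 253/5 ≈ 50.600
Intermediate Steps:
D = -6/5 (D = (⅕)*(-6) = -6/5 ≈ -1.2000)
a(p, T) = -6/5
a(5, -4)*m + 29 = -6/5*(-18) + 29 = 108/5 + 29 = 253/5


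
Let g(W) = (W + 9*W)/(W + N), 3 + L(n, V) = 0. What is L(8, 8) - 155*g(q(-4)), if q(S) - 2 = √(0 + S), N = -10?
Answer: 4599/17 + 7750*I/17 ≈ 270.53 + 455.88*I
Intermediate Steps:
L(n, V) = -3 (L(n, V) = -3 + 0 = -3)
q(S) = 2 + √S (q(S) = 2 + √(0 + S) = 2 + √S)
g(W) = 10*W/(-10 + W) (g(W) = (W + 9*W)/(W - 10) = (10*W)/(-10 + W) = 10*W/(-10 + W))
L(8, 8) - 155*g(q(-4)) = -3 - 1550*(2 + √(-4))/(-10 + (2 + √(-4))) = -3 - 1550*(2 + 2*I)/(-10 + (2 + 2*I)) = -3 - 1550*(2 + 2*I)/(-8 + 2*I) = -3 - 1550*(2 + 2*I)*(-8 - 2*I)/68 = -3 - 775*(-8 - 2*I)*(2 + 2*I)/34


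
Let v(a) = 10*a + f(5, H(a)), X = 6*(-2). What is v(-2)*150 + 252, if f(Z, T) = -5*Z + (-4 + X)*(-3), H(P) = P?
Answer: 702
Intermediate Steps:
X = -12
f(Z, T) = 48 - 5*Z (f(Z, T) = -5*Z + (-4 - 12)*(-3) = -5*Z - 16*(-3) = -5*Z + 48 = 48 - 5*Z)
v(a) = 23 + 10*a (v(a) = 10*a + (48 - 5*5) = 10*a + (48 - 25) = 10*a + 23 = 23 + 10*a)
v(-2)*150 + 252 = (23 + 10*(-2))*150 + 252 = (23 - 20)*150 + 252 = 3*150 + 252 = 450 + 252 = 702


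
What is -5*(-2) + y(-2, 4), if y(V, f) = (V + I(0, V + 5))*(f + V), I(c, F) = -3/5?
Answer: 24/5 ≈ 4.8000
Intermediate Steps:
I(c, F) = -⅗ (I(c, F) = -3*⅕ = -⅗)
y(V, f) = (-⅗ + V)*(V + f) (y(V, f) = (V - ⅗)*(f + V) = (-⅗ + V)*(V + f))
-5*(-2) + y(-2, 4) = -5*(-2) + ((-2)² - ⅗*(-2) - ⅗*4 - 2*4) = 10 + (4 + 6/5 - 12/5 - 8) = 10 - 26/5 = 24/5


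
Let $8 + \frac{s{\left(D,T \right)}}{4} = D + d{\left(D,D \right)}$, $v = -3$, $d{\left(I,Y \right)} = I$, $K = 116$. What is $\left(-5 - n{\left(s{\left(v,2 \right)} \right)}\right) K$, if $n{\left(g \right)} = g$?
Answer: $5916$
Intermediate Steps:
$s{\left(D,T \right)} = -32 + 8 D$ ($s{\left(D,T \right)} = -32 + 4 \left(D + D\right) = -32 + 4 \cdot 2 D = -32 + 8 D$)
$\left(-5 - n{\left(s{\left(v,2 \right)} \right)}\right) K = \left(-5 - \left(-32 + 8 \left(-3\right)\right)\right) 116 = \left(-5 - \left(-32 - 24\right)\right) 116 = \left(-5 - -56\right) 116 = \left(-5 + 56\right) 116 = 51 \cdot 116 = 5916$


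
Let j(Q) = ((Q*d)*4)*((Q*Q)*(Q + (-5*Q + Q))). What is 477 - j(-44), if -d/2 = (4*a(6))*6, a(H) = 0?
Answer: 477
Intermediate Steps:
d = 0 (d = -2*4*0*6 = -0*6 = -2*0 = 0)
j(Q) = 0 (j(Q) = ((Q*0)*4)*((Q*Q)*(Q + (-5*Q + Q))) = (0*4)*(Q²*(Q - 4*Q)) = 0*(Q²*(-3*Q)) = 0*(-3*Q³) = 0)
477 - j(-44) = 477 - 1*0 = 477 + 0 = 477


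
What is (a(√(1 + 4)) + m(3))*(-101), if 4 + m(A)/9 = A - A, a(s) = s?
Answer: 3636 - 101*√5 ≈ 3410.2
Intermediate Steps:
m(A) = -36 (m(A) = -36 + 9*(A - A) = -36 + 9*0 = -36 + 0 = -36)
(a(√(1 + 4)) + m(3))*(-101) = (√(1 + 4) - 36)*(-101) = (√5 - 36)*(-101) = (-36 + √5)*(-101) = 3636 - 101*√5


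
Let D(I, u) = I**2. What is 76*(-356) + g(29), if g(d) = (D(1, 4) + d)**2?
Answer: -26156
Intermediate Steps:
g(d) = (1 + d)**2 (g(d) = (1**2 + d)**2 = (1 + d)**2)
76*(-356) + g(29) = 76*(-356) + (1 + 29)**2 = -27056 + 30**2 = -27056 + 900 = -26156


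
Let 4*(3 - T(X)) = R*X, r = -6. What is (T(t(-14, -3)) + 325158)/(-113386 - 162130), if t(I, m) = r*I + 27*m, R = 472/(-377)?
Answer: -122586051/103869532 ≈ -1.1802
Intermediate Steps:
R = -472/377 (R = 472*(-1/377) = -472/377 ≈ -1.2520)
t(I, m) = -6*I + 27*m
T(X) = 3 + 118*X/377 (T(X) = 3 - (-118)*X/377 = 3 + 118*X/377)
(T(t(-14, -3)) + 325158)/(-113386 - 162130) = ((3 + 118*(-6*(-14) + 27*(-3))/377) + 325158)/(-113386 - 162130) = ((3 + 118*(84 - 81)/377) + 325158)/(-275516) = ((3 + (118/377)*3) + 325158)*(-1/275516) = ((3 + 354/377) + 325158)*(-1/275516) = (1485/377 + 325158)*(-1/275516) = (122586051/377)*(-1/275516) = -122586051/103869532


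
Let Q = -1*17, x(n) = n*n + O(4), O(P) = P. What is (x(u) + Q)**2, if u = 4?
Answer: 9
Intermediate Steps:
x(n) = 4 + n**2 (x(n) = n*n + 4 = n**2 + 4 = 4 + n**2)
Q = -17
(x(u) + Q)**2 = ((4 + 4**2) - 17)**2 = ((4 + 16) - 17)**2 = (20 - 17)**2 = 3**2 = 9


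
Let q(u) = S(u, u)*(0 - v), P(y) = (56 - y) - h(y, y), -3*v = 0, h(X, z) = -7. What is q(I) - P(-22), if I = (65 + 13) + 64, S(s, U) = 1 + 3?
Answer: -85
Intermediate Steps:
v = 0 (v = -1/3*0 = 0)
S(s, U) = 4
P(y) = 63 - y (P(y) = (56 - y) - 1*(-7) = (56 - y) + 7 = 63 - y)
I = 142 (I = 78 + 64 = 142)
q(u) = 0 (q(u) = 4*(0 - 1*0) = 4*(0 + 0) = 4*0 = 0)
q(I) - P(-22) = 0 - (63 - 1*(-22)) = 0 - (63 + 22) = 0 - 1*85 = 0 - 85 = -85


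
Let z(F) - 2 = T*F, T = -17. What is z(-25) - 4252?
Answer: -3825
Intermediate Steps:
z(F) = 2 - 17*F
z(-25) - 4252 = (2 - 17*(-25)) - 4252 = (2 + 425) - 4252 = 427 - 4252 = -3825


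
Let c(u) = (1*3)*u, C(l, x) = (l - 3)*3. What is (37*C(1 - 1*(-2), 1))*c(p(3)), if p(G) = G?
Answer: 0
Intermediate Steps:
C(l, x) = -9 + 3*l (C(l, x) = (-3 + l)*3 = -9 + 3*l)
c(u) = 3*u
(37*C(1 - 1*(-2), 1))*c(p(3)) = (37*(-9 + 3*(1 - 1*(-2))))*(3*3) = (37*(-9 + 3*(1 + 2)))*9 = (37*(-9 + 3*3))*9 = (37*(-9 + 9))*9 = (37*0)*9 = 0*9 = 0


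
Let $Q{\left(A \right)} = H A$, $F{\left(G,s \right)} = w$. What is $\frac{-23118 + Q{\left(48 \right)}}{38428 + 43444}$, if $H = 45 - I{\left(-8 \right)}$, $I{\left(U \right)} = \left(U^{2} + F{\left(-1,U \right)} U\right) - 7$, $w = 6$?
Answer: $- \frac{10695}{40936} \approx -0.26126$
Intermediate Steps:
$F{\left(G,s \right)} = 6$
$I{\left(U \right)} = -7 + U^{2} + 6 U$ ($I{\left(U \right)} = \left(U^{2} + 6 U\right) - 7 = -7 + U^{2} + 6 U$)
$H = 36$ ($H = 45 - \left(-7 + \left(-8\right)^{2} + 6 \left(-8\right)\right) = 45 - \left(-7 + 64 - 48\right) = 45 - 9 = 36$)
$Q{\left(A \right)} = 36 A$
$\frac{-23118 + Q{\left(48 \right)}}{38428 + 43444} = \frac{-23118 + 36 \cdot 48}{38428 + 43444} = \frac{-23118 + 1728}{81872} = \left(-21390\right) \frac{1}{81872} = - \frac{10695}{40936}$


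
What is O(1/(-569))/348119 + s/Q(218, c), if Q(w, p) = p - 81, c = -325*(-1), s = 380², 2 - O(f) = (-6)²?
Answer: 12567093826/21235259 ≈ 591.80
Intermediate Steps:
O(f) = -34 (O(f) = 2 - 1*(-6)² = 2 - 1*36 = 2 - 36 = -34)
s = 144400
c = 325
Q(w, p) = -81 + p
O(1/(-569))/348119 + s/Q(218, c) = -34/348119 + 144400/(-81 + 325) = -34*1/348119 + 144400/244 = -34/348119 + 144400*(1/244) = -34/348119 + 36100/61 = 12567093826/21235259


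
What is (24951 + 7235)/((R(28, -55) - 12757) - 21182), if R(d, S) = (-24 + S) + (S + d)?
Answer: -2926/3095 ≈ -0.94540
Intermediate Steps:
R(d, S) = -24 + d + 2*S
(24951 + 7235)/((R(28, -55) - 12757) - 21182) = (24951 + 7235)/(((-24 + 28 + 2*(-55)) - 12757) - 21182) = 32186/(((-24 + 28 - 110) - 12757) - 21182) = 32186/((-106 - 12757) - 21182) = 32186/(-12863 - 21182) = 32186/(-34045) = 32186*(-1/34045) = -2926/3095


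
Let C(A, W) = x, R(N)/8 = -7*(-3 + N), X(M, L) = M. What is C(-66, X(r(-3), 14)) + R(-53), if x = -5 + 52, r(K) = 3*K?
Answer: 3183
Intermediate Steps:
R(N) = 168 - 56*N (R(N) = 8*(-7*(-3 + N)) = 8*(21 - 7*N) = 168 - 56*N)
x = 47
C(A, W) = 47
C(-66, X(r(-3), 14)) + R(-53) = 47 + (168 - 56*(-53)) = 47 + (168 + 2968) = 47 + 3136 = 3183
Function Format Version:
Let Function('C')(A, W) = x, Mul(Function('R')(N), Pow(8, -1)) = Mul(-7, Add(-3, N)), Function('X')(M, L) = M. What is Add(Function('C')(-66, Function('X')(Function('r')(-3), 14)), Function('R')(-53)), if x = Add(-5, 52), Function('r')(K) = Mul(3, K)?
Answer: 3183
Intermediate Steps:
Function('R')(N) = Add(168, Mul(-56, N)) (Function('R')(N) = Mul(8, Mul(-7, Add(-3, N))) = Mul(8, Add(21, Mul(-7, N))) = Add(168, Mul(-56, N)))
x = 47
Function('C')(A, W) = 47
Add(Function('C')(-66, Function('X')(Function('r')(-3), 14)), Function('R')(-53)) = Add(47, Add(168, Mul(-56, -53))) = Add(47, Add(168, 2968)) = Add(47, 3136) = 3183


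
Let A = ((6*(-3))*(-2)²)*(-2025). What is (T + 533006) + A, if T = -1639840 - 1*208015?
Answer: -1169049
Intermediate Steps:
A = 145800 (A = -18*4*(-2025) = -72*(-2025) = 145800)
T = -1847855 (T = -1639840 - 208015 = -1847855)
(T + 533006) + A = (-1847855 + 533006) + 145800 = -1314849 + 145800 = -1169049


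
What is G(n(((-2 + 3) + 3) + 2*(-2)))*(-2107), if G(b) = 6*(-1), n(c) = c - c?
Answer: 12642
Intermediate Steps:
n(c) = 0
G(b) = -6
G(n(((-2 + 3) + 3) + 2*(-2)))*(-2107) = -6*(-2107) = 12642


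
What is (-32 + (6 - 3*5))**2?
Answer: 1681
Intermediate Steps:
(-32 + (6 - 3*5))**2 = (-32 + (6 - 15))**2 = (-32 - 9)**2 = (-41)**2 = 1681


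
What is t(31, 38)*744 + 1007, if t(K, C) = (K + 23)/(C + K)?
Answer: 36553/23 ≈ 1589.3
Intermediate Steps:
t(K, C) = (23 + K)/(C + K)
t(31, 38)*744 + 1007 = ((23 + 31)/(38 + 31))*744 + 1007 = (54/69)*744 + 1007 = ((1/69)*54)*744 + 1007 = (18/23)*744 + 1007 = 13392/23 + 1007 = 36553/23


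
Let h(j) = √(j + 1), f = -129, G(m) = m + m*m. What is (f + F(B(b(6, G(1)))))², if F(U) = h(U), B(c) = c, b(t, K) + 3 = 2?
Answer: 16641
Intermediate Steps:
G(m) = m + m²
b(t, K) = -1 (b(t, K) = -3 + 2 = -1)
h(j) = √(1 + j)
F(U) = √(1 + U)
(f + F(B(b(6, G(1)))))² = (-129 + √(1 - 1))² = (-129 + √0)² = (-129 + 0)² = (-129)² = 16641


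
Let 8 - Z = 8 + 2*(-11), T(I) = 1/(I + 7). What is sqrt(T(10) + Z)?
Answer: 5*sqrt(255)/17 ≈ 4.6967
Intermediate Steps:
T(I) = 1/(7 + I)
Z = 22 (Z = 8 - (8 + 2*(-11)) = 8 - (8 - 22) = 8 - 1*(-14) = 8 + 14 = 22)
sqrt(T(10) + Z) = sqrt(1/(7 + 10) + 22) = sqrt(1/17 + 22) = sqrt(375/17) = 5*sqrt(255)/17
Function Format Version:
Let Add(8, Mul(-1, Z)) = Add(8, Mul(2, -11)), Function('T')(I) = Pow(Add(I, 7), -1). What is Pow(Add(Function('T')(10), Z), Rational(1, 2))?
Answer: Mul(Rational(5, 17), Pow(255, Rational(1, 2))) ≈ 4.6967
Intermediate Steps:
Function('T')(I) = Pow(Add(7, I), -1)
Z = 22 (Z = Add(8, Mul(-1, Add(8, Mul(2, -11)))) = Add(8, Mul(-1, Add(8, -22))) = Add(8, Mul(-1, -14)) = Add(8, 14) = 22)
Pow(Add(Function('T')(10), Z), Rational(1, 2)) = Pow(Add(Pow(Add(7, 10), -1), 22), Rational(1, 2)) = Pow(Add(Pow(17, -1), 22), Rational(1, 2)) = Pow(Add(Rational(1, 17), 22), Rational(1, 2)) = Pow(Rational(375, 17), Rational(1, 2)) = Mul(Rational(5, 17), Pow(255, Rational(1, 2)))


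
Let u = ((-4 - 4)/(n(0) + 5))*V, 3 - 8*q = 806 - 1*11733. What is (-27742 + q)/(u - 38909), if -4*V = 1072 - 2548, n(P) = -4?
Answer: 105503/167444 ≈ 0.63008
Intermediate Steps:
V = 369 (V = -(1072 - 2548)/4 = -¼*(-1476) = 369)
q = 5465/4 (q = 3/8 - (806 - 1*11733)/8 = 3/8 - (806 - 11733)/8 = 3/8 - ⅛*(-10927) = 3/8 + 10927/8 = 5465/4 ≈ 1366.3)
u = -2952 (u = ((-4 - 4)/(-4 + 5))*369 = -8/1*369 = -8*1*369 = -8*369 = -2952)
(-27742 + q)/(u - 38909) = (-27742 + 5465/4)/(-2952 - 38909) = -105503/4/(-41861) = -105503/4*(-1/41861) = 105503/167444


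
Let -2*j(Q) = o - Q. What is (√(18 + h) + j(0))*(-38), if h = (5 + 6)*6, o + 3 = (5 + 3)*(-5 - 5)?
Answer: -1577 - 76*√21 ≈ -1925.3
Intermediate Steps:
o = -83 (o = -3 + (5 + 3)*(-5 - 5) = -3 + 8*(-10) = -3 - 80 = -83)
h = 66 (h = 11*6 = 66)
j(Q) = 83/2 + Q/2 (j(Q) = -(-83 - Q)/2 = 83/2 + Q/2)
(√(18 + h) + j(0))*(-38) = (√(18 + 66) + (83/2 + (½)*0))*(-38) = (√84 + (83/2 + 0))*(-38) = (2*√21 + 83/2)*(-38) = (83/2 + 2*√21)*(-38) = -1577 - 76*√21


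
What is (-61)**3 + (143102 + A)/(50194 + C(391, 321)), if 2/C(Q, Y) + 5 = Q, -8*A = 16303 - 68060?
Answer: -17590693058075/77499544 ≈ -2.2698e+5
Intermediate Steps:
A = 51757/8 (A = -(16303 - 68060)/8 = -1/8*(-51757) = 51757/8 ≈ 6469.6)
C(Q, Y) = 2/(-5 + Q)
(-61)**3 + (143102 + A)/(50194 + C(391, 321)) = (-61)**3 + (143102 + 51757/8)/(50194 + 2/(-5 + 391)) = -226981 + 1196573/(8*(50194 + 2/386)) = -226981 + 1196573/(8*(50194 + 2*(1/386))) = -226981 + 1196573/(8*(50194 + 1/193)) = -226981 + 1196573/(8*(9687443/193)) = -226981 + (1196573/8)*(193/9687443) = -226981 + 230938589/77499544 = -17590693058075/77499544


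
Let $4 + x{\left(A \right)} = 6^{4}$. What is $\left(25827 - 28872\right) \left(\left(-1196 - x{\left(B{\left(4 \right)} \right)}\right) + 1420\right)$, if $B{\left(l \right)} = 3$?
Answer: $3252060$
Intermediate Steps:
$x{\left(A \right)} = 1292$ ($x{\left(A \right)} = -4 + 6^{4} = -4 + 1296 = 1292$)
$\left(25827 - 28872\right) \left(\left(-1196 - x{\left(B{\left(4 \right)} \right)}\right) + 1420\right) = \left(25827 - 28872\right) \left(\left(-1196 - 1292\right) + 1420\right) = - 3045 \left(\left(-1196 - 1292\right) + 1420\right) = - 3045 \left(-2488 + 1420\right) = \left(-3045\right) \left(-1068\right) = 3252060$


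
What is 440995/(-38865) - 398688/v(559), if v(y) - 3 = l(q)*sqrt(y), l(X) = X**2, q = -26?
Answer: -22521100059953/1985609546475 - 269513088*sqrt(559)/255449575 ≈ -36.287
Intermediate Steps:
v(y) = 3 + 676*sqrt(y) (v(y) = 3 + (-26)**2*sqrt(y) = 3 + 676*sqrt(y))
440995/(-38865) - 398688/v(559) = 440995/(-38865) - 398688/(3 + 676*sqrt(559)) = 440995*(-1/38865) - 398688/(3 + 676*sqrt(559)) = -88199/7773 - 398688/(3 + 676*sqrt(559))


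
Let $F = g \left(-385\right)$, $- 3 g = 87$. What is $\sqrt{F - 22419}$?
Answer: $i \sqrt{11254} \approx 106.08 i$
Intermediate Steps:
$g = -29$ ($g = \left(- \frac{1}{3}\right) 87 = -29$)
$F = 11165$ ($F = \left(-29\right) \left(-385\right) = 11165$)
$\sqrt{F - 22419} = \sqrt{11165 - 22419} = \sqrt{-11254} = i \sqrt{11254}$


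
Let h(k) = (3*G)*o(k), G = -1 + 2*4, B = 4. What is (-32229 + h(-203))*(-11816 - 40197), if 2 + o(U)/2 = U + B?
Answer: 2115420723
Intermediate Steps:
o(U) = 4 + 2*U (o(U) = -4 + 2*(U + 4) = -4 + 2*(4 + U) = -4 + (8 + 2*U) = 4 + 2*U)
G = 7 (G = -1 + 8 = 7)
h(k) = 84 + 42*k (h(k) = (3*7)*(4 + 2*k) = 21*(4 + 2*k) = 84 + 42*k)
(-32229 + h(-203))*(-11816 - 40197) = (-32229 + (84 + 42*(-203)))*(-11816 - 40197) = (-32229 + (84 - 8526))*(-52013) = (-32229 - 8442)*(-52013) = -40671*(-52013) = 2115420723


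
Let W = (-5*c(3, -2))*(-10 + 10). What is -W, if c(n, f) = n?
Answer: 0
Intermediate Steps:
W = 0 (W = (-5*3)*(-10 + 10) = -15*0 = 0)
-W = -1*0 = 0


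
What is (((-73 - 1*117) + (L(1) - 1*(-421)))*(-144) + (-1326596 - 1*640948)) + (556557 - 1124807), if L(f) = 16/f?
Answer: -2571362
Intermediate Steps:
(((-73 - 1*117) + (L(1) - 1*(-421)))*(-144) + (-1326596 - 1*640948)) + (556557 - 1124807) = (((-73 - 1*117) + (16/1 - 1*(-421)))*(-144) + (-1326596 - 1*640948)) + (556557 - 1124807) = (((-73 - 117) + (16*1 + 421))*(-144) + (-1326596 - 640948)) - 568250 = ((-190 + (16 + 421))*(-144) - 1967544) - 568250 = ((-190 + 437)*(-144) - 1967544) - 568250 = (247*(-144) - 1967544) - 568250 = (-35568 - 1967544) - 568250 = -2003112 - 568250 = -2571362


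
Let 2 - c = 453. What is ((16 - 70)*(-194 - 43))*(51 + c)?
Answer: -5119200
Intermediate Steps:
c = -451 (c = 2 - 1*453 = 2 - 453 = -451)
((16 - 70)*(-194 - 43))*(51 + c) = ((16 - 70)*(-194 - 43))*(51 - 451) = -54*(-237)*(-400) = 12798*(-400) = -5119200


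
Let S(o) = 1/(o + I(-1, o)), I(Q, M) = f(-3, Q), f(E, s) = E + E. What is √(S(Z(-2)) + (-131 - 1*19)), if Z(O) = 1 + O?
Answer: I*√7357/7 ≈ 12.253*I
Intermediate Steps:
f(E, s) = 2*E
I(Q, M) = -6 (I(Q, M) = 2*(-3) = -6)
S(o) = 1/(-6 + o) (S(o) = 1/(o - 6) = 1/(-6 + o))
√(S(Z(-2)) + (-131 - 1*19)) = √(1/(-6 + (1 - 2)) + (-131 - 1*19)) = √(1/(-6 - 1) + (-131 - 19)) = √(1/(-7) - 150) = √(-⅐ - 150) = √(-1051/7) = I*√7357/7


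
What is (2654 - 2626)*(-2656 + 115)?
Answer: -71148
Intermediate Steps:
(2654 - 2626)*(-2656 + 115) = 28*(-2541) = -71148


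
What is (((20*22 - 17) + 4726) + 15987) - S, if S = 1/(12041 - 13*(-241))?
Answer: 320717663/15174 ≈ 21136.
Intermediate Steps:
S = 1/15174 (S = 1/(12041 + 3133) = 1/15174 ≈ 6.5902e-5)
(((20*22 - 17) + 4726) + 15987) - S = (((20*22 - 17) + 4726) + 15987) - 1*1/15174 = (((440 - 17) + 4726) + 15987) - 1/15174 = ((423 + 4726) + 15987) - 1/15174 = (5149 + 15987) - 1/15174 = 21136 - 1/15174 = 320717663/15174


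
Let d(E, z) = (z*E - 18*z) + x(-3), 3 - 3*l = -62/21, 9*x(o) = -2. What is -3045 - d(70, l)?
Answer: -66107/21 ≈ -3148.0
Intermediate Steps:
x(o) = -2/9 (x(o) = (⅑)*(-2) = -2/9)
l = 125/63 (l = 1 - (-62)/(3*21) = 1 - ⅓*(-62/21) = 1 + 62/63 = 125/63 ≈ 1.9841)
d(E, z) = -2/9 - 18*z + E*z (d(E, z) = (z*E - 18*z) - 2/9 = (E*z - 18*z) - 2/9 = (-18*z + E*z) - 2/9 = -2/9 - 18*z + E*z)
-3045 - d(70, l) = -3045 - (-2/9 - 18*125/63 + 70*(125/63)) = -3045 - (-2/9 - 250/7 + 1250/9) = -3045 - 1*2162/21 = -3045 - 2162/21 = -66107/21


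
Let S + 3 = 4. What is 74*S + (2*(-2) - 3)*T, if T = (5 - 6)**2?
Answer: 67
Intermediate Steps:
S = 1 (S = -3 + 4 = 1)
T = 1 (T = (-1)**2 = 1)
74*S + (2*(-2) - 3)*T = 74*1 + (2*(-2) - 3)*1 = 74 + (-4 - 3)*1 = 74 - 7*1 = 74 - 7 = 67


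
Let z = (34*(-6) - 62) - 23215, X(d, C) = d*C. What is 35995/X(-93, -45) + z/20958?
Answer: 43741015/5847282 ≈ 7.4806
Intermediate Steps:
X(d, C) = C*d
z = -23481 (z = (-204 - 62) - 23215 = -266 - 23215 = -23481)
35995/X(-93, -45) + z/20958 = 35995/((-45*(-93))) - 23481/20958 = 35995/4185 - 23481*1/20958 = 35995*(1/4185) - 7827/6986 = 7199/837 - 7827/6986 = 43741015/5847282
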